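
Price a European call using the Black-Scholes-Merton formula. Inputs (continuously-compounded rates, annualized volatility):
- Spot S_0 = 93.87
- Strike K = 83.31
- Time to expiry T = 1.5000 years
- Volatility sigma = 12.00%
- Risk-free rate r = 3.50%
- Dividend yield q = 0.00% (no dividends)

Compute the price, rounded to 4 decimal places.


Answer: Price = 15.5758

Derivation:
d1 = (ln(S/K) + (r - q + 0.5*sigma^2) * T) / (sigma * sqrt(T)) = 1.24272315
d2 = d1 - sigma * sqrt(T) = 1.09575376
exp(-rT) = 0.94885432; exp(-qT) = 1.00000000
C = S_0 * exp(-qT) * N(d1) - K * exp(-rT) * N(d2)
N(d1) = 0.89301506; N(d2) = 0.86340673
C = 93.8700 * 1.00000000 * 0.89301506 - 83.3100 * 0.94885432 * 0.86340673 = 15.5758


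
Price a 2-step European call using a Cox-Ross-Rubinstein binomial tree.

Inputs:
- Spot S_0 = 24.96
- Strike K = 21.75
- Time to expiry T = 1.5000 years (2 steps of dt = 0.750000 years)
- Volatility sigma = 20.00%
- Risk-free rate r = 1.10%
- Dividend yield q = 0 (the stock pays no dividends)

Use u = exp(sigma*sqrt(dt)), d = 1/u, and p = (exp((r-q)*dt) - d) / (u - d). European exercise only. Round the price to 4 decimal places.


Answer: Price = V(0,0) = 4.6533

Derivation:
dt = T/N = 0.750000
u = exp(sigma*sqrt(dt)) = 1.189110; d = 1/u = 0.840965
p = (exp((r-q)*dt) - d) / (u - d) = 0.480602
Discount per step: exp(-r*dt) = 0.991784
Stock lattice S(k, i) with i counting down-moves:
  k=0: S(0,0) = 24.9600
  k=1: S(1,0) = 29.6802; S(1,1) = 20.9905
  k=2: S(2,0) = 35.2930; S(2,1) = 24.9600; S(2,2) = 17.6523
Terminal payoffs V(N, i) = max(S_T - K, 0):
  V(2,0) = 13.543002; V(2,1) = 3.210000; V(2,2) = 0.000000
Backward induction: V(k, i) = exp(-r*dt) * [p * V(k+1, i) + (1-p) * V(k+1, i+1)].
  V(1,0) = exp(-r*dt) * [p*13.543002 + (1-p)*3.210000] = 8.108884
  V(1,1) = exp(-r*dt) * [p*3.210000 + (1-p)*0.000000] = 1.530056
  V(0,0) = exp(-r*dt) * [p*8.108884 + (1-p)*1.530056] = 4.653303


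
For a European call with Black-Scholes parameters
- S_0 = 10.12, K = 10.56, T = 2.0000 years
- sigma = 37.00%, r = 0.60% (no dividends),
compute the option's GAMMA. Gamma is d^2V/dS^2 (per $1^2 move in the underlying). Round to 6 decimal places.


d1 = 0.2032270480; d2 = -0.3200319701
phi(d1) = 0.3907883579; exp(-qT) = 1.0000000000; exp(-rT) = 0.9880717129
Gamma = exp(-qT) * phi(d1) / (S * sigma * sqrt(T)) = 1.0000000000 * 0.3907883579 / (10.1200 * 0.3700 * 1.4142135624) = 0.073798

Answer: Gamma = 0.073798


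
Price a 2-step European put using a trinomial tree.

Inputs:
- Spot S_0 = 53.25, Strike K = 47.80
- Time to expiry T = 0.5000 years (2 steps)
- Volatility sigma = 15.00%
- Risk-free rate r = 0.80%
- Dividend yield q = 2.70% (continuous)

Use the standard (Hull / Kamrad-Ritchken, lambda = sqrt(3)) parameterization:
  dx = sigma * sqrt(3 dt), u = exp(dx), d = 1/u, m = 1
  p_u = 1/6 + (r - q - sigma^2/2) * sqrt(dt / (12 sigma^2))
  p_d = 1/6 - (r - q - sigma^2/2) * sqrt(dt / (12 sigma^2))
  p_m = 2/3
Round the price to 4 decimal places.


dt = T/N = 0.250000; dx = sigma*sqrt(3*dt) = 0.129904
u = exp(dx) = 1.138719; d = 1/u = 0.878180
p_u = 0.137559, p_m = 0.666667, p_d = 0.195775
Discount per step: exp(-r*dt) = 0.998002
Stock lattice S(k, j) with j the centered position index:
  k=0: S(0,+0) = 53.2500
  k=1: S(1,-1) = 46.7631; S(1,+0) = 53.2500; S(1,+1) = 60.6368
  k=2: S(2,-2) = 41.0664; S(2,-1) = 46.7631; S(2,+0) = 53.2500; S(2,+1) = 60.6368; S(2,+2) = 69.0482
Terminal payoffs V(N, j) = max(K - S_T, 0):
  V(2,-2) = 6.733604; V(2,-1) = 1.036920; V(2,+0) = 0.000000; V(2,+1) = 0.000000; V(2,+2) = 0.000000
Backward induction: V(k, j) = exp(-r*dt) * [p_u * V(k+1, j+1) + p_m * V(k+1, j) + p_d * V(k+1, j-1)]
  V(1,-1) = exp(-r*dt) * [p_u*0.000000 + p_m*1.036920 + p_d*6.733604] = 2.005535
  V(1,+0) = exp(-r*dt) * [p_u*0.000000 + p_m*0.000000 + p_d*1.036920] = 0.202597
  V(1,+1) = exp(-r*dt) * [p_u*0.000000 + p_m*0.000000 + p_d*0.000000] = 0.000000
  V(0,+0) = exp(-r*dt) * [p_u*0.000000 + p_m*0.202597 + p_d*2.005535] = 0.526644

Answer: Price = V(0,0) = 0.5266


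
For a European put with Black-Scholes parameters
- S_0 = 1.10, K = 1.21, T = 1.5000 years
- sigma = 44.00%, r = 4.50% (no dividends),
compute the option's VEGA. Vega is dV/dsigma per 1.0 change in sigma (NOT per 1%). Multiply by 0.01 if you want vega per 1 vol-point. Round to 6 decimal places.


d1 = 0.2178372428; d2 = -0.3210505006
phi(d1) = 0.3895881726; exp(-qT) = 1.0000000000; exp(-rT) = 0.9347277206
Vega = S * exp(-qT) * phi(d1) * sqrt(T) = 1.1000 * 1.0000000000 * 0.3895881726 * 1.2247448714 = 0.524861

Answer: Vega = 0.524861


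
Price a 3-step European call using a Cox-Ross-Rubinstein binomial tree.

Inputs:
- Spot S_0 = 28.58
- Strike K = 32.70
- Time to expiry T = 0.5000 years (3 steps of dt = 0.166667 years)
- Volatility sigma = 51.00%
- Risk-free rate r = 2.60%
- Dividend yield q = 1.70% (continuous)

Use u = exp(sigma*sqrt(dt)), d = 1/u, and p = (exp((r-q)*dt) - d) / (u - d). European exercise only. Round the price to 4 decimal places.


Answer: Price = V(0,0) = 2.7076

Derivation:
dt = T/N = 0.166667
u = exp(sigma*sqrt(dt)) = 1.231468; d = 1/u = 0.812039
p = (exp((r-q)*dt) - d) / (u - d) = 0.451715
Discount per step: exp(-r*dt) = 0.995676
Stock lattice S(k, i) with i counting down-moves:
  k=0: S(0,0) = 28.5800
  k=1: S(1,0) = 35.1953; S(1,1) = 23.2081
  k=2: S(2,0) = 43.3419; S(2,1) = 28.5800; S(2,2) = 18.8459
  k=3: S(3,0) = 53.3742; S(3,1) = 35.1953; S(3,2) = 23.2081; S(3,3) = 15.3036
Terminal payoffs V(N, i) = max(S_T - K, 0):
  V(3,0) = 20.674177; V(3,1) = 2.495344; V(3,2) = 0.000000; V(3,3) = 0.000000
Backward induction: V(k, i) = exp(-r*dt) * [p * V(k+1, i) + (1-p) * V(k+1, i+1)].
  V(2,0) = exp(-r*dt) * [p*20.674177 + (1-p)*2.495344] = 10.660691
  V(2,1) = exp(-r*dt) * [p*2.495344 + (1-p)*0.000000] = 1.122309
  V(2,2) = exp(-r*dt) * [p*0.000000 + (1-p)*0.000000] = 0.000000
  V(1,0) = exp(-r*dt) * [p*10.660691 + (1-p)*1.122309] = 5.407452
  V(1,1) = exp(-r*dt) * [p*1.122309 + (1-p)*0.000000] = 0.504771
  V(0,0) = exp(-r*dt) * [p*5.407452 + (1-p)*0.504771] = 2.707625


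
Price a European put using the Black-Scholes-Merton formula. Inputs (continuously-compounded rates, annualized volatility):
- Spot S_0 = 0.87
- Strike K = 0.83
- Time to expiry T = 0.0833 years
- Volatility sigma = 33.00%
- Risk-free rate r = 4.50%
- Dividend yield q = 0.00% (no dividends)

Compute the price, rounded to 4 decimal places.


d1 = (ln(S/K) + (r - q + 0.5*sigma^2) * T) / (sigma * sqrt(T)) = 0.58115836
d2 = d1 - sigma * sqrt(T) = 0.48591462
exp(-rT) = 0.99625852; exp(-qT) = 1.00000000
P = K * exp(-rT) * N(-d2) - S_0 * exp(-qT) * N(-d1)
N(-d1) = 0.28056686; N(-d2) = 0.31351385
P = 0.8300 * 0.99625852 * 0.31351385 - 0.8700 * 1.00000000 * 0.28056686 = 0.0151

Answer: Price = 0.0151


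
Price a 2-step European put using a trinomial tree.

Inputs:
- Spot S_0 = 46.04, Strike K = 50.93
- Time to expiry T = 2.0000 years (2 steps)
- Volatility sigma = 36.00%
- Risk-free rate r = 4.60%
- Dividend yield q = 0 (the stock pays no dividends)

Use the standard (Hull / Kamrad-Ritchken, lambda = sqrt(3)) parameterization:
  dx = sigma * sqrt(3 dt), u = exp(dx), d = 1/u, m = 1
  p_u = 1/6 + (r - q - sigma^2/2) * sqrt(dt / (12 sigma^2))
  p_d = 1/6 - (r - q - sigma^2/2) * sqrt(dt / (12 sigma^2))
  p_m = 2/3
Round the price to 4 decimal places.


dt = T/N = 1.000000; dx = sigma*sqrt(3*dt) = 0.623538
u = exp(dx) = 1.865517; d = 1/u = 0.536044
p_u = 0.151591, p_m = 0.666667, p_d = 0.181742
Discount per step: exp(-r*dt) = 0.955042
Stock lattice S(k, j) with j the centered position index:
  k=0: S(0,+0) = 46.0400
  k=1: S(1,-1) = 24.6795; S(1,+0) = 46.0400; S(1,+1) = 85.8884
  k=2: S(2,-2) = 13.2293; S(2,-1) = 24.6795; S(2,+0) = 46.0400; S(2,+1) = 85.8884; S(2,+2) = 160.2263
Terminal payoffs V(N, j) = max(K - S_T, 0):
  V(2,-2) = 37.700701; V(2,-1) = 26.250516; V(2,+0) = 4.890000; V(2,+1) = 0.000000; V(2,+2) = 0.000000
Backward induction: V(k, j) = exp(-r*dt) * [p_u * V(k+1, j+1) + p_m * V(k+1, j) + p_d * V(k+1, j-1)]
  V(1,-1) = exp(-r*dt) * [p_u*4.890000 + p_m*26.250516 + p_d*37.700701] = 23.965273
  V(1,+0) = exp(-r*dt) * [p_u*0.000000 + p_m*4.890000 + p_d*26.250516] = 7.669769
  V(1,+1) = exp(-r*dt) * [p_u*0.000000 + p_m*0.000000 + p_d*4.890000] = 0.848763
  V(0,+0) = exp(-r*dt) * [p_u*0.848763 + p_m*7.669769 + p_d*23.965273] = 9.165862

Answer: Price = V(0,0) = 9.1659


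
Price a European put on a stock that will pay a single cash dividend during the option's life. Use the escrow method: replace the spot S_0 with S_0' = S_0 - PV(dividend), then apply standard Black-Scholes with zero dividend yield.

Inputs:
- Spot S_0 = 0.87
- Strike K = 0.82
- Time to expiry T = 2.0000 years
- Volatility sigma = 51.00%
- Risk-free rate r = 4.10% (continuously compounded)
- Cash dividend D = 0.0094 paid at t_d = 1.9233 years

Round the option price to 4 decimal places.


PV(D) = D * exp(-r * t_d) = 0.0094 * 0.92417364 = 0.00868723
S_0' = S_0 - PV(D) = 0.8700 - 0.00868723 = 0.86131277
d1 = (ln(S_0'/K) + (r + sigma^2/2)*T) / (sigma*sqrt(T)) = 0.54246648
d2 = d1 - sigma*sqrt(T) = -0.17878244
exp(-rT) = 0.92127196
N(-d1) = 0.29374860; N(-d2) = 0.57094573
P = K * exp(-rT) * N(-d2) - S_0' * N(-d1) = 0.8200 * 0.92127196 * 0.57094573 - 0.86131277 * 0.29374860 = 0.1783

Answer: Price = 0.1783


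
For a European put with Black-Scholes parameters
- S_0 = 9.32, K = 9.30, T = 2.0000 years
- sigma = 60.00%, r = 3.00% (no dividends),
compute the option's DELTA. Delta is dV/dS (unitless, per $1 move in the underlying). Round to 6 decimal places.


Answer: Delta = -0.309416

Derivation:
d1 = 0.4975064584; d2 = -0.3510216790
phi(d1) = 0.3525034494; exp(-qT) = 1.0000000000; exp(-rT) = 0.9417645336
N(-d1) = 0.3094159748
Delta = -exp(-qT) * N(-d1) = -1.0000000000 * 0.3094159748 = -0.309416


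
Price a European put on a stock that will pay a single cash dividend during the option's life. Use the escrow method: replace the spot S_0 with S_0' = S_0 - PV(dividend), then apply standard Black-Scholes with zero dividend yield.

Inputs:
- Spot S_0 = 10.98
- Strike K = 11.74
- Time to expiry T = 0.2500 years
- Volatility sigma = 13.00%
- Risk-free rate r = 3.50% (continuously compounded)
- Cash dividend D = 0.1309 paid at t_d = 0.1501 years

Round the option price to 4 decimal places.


PV(D) = D * exp(-r * t_d) = 0.1309 * 0.99476028 = 0.13021412
S_0' = S_0 - PV(D) = 10.9800 - 0.13021412 = 10.84978588
d1 = (ln(S_0'/K) + (r + sigma^2/2)*T) / (sigma*sqrt(T)) = -1.04606106
d2 = d1 - sigma*sqrt(T) = -1.11106106
exp(-rT) = 0.99128817
N(-d1) = 0.85223358; N(-d2) = 0.86672897
P = K * exp(-rT) * N(-d2) - S_0' * N(-d1) = 11.7400 * 0.99128817 * 0.86672897 - 10.84978588 * 0.85223358 = 0.8402

Answer: Price = 0.8402


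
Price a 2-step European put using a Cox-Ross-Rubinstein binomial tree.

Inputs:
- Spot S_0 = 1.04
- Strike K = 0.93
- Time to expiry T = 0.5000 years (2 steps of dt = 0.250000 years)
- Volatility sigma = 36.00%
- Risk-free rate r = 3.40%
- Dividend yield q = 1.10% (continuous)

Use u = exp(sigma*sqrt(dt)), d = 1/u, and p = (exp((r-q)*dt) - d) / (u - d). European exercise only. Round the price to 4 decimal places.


Answer: Price = V(0,0) = 0.0562

Derivation:
dt = T/N = 0.250000
u = exp(sigma*sqrt(dt)) = 1.197217; d = 1/u = 0.835270
p = (exp((r-q)*dt) - d) / (u - d) = 0.471053
Discount per step: exp(-r*dt) = 0.991536
Stock lattice S(k, i) with i counting down-moves:
  k=0: S(0,0) = 1.0400
  k=1: S(1,0) = 1.2451; S(1,1) = 0.8687
  k=2: S(2,0) = 1.4907; S(2,1) = 1.0400; S(2,2) = 0.7256
Terminal payoffs V(N, i) = max(K - S_T, 0):
  V(2,0) = 0.000000; V(2,1) = 0.000000; V(2,2) = 0.204417
Backward induction: V(k, i) = exp(-r*dt) * [p * V(k+1, i) + (1-p) * V(k+1, i+1)].
  V(1,0) = exp(-r*dt) * [p*0.000000 + (1-p)*0.000000] = 0.000000
  V(1,1) = exp(-r*dt) * [p*0.000000 + (1-p)*0.204417] = 0.107210
  V(0,0) = exp(-r*dt) * [p*0.000000 + (1-p)*0.107210] = 0.056229


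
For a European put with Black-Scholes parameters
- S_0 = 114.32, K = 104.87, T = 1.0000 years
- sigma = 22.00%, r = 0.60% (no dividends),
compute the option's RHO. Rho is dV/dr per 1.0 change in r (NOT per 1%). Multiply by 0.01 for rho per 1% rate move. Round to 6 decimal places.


d1 = 0.5294547535; d2 = 0.3094547535
phi(d1) = 0.3467678645; exp(-qT) = 1.0000000000; exp(-rT) = 0.9940179641
N(-d2) = 0.3784878128
Rho = -K*T*exp(-rT)*N(-d2) = -104.8700 * 1.0000 * 0.9940179641 * 0.3784878128 = -39.454578

Answer: Rho = -39.454578


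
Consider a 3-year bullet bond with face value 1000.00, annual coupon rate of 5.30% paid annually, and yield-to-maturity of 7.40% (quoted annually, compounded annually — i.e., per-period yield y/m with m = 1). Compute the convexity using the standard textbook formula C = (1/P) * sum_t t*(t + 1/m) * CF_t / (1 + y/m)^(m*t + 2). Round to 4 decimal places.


Coupon per period c = face * coupon_rate / m = 53.000000
Periods per year m = 1; per-period yield y/m = 0.074000
Number of cashflows N = 3
Cashflows (t years, CF_t, discount factor 1/(1+y/m)^(m*t), PV):
  t = 1.0000: CF_t = 53.000000, DF = 0.931099, PV = 49.348231
  t = 2.0000: CF_t = 53.000000, DF = 0.866945, PV = 45.948073
  t = 3.0000: CF_t = 1053.000000, DF = 0.807211, PV = 849.993348
Price P = sum_t PV_t = 945.289653
Convexity numerator sum_t t*(t + 1/m) * CF_t / (1+y/m)^(m*t + 2):
  t = 1.0000: term = 85.564383
  t = 2.0000: term = 239.006655
  t = 3.0000: term = 8842.767582
Convexity = (1/P) * sum = 9167.338620 / 945.289653 = 9.697915

Answer: Convexity = 9.6979


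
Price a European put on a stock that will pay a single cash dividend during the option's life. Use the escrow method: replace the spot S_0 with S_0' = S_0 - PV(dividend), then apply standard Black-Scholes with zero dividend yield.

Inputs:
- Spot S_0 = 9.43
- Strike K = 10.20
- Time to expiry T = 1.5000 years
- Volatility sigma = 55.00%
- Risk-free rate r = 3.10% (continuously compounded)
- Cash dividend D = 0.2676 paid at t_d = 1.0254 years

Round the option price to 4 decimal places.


PV(D) = D * exp(-r * t_d) = 0.2676 * 0.96871251 = 0.25922747
S_0' = S_0 - PV(D) = 9.4300 - 0.25922747 = 9.17077253
d1 = (ln(S_0'/K) + (r + sigma^2/2)*T) / (sigma*sqrt(T)) = 0.24793113
d2 = d1 - sigma*sqrt(T) = -0.42567855
exp(-rT) = 0.95456456
N(-d1) = 0.40209385; N(-d2) = 0.66482895
P = K * exp(-rT) * N(-d2) - S_0' * N(-d1) = 10.2000 * 0.95456456 * 0.66482895 - 9.17077253 * 0.40209385 = 2.7856

Answer: Price = 2.7856


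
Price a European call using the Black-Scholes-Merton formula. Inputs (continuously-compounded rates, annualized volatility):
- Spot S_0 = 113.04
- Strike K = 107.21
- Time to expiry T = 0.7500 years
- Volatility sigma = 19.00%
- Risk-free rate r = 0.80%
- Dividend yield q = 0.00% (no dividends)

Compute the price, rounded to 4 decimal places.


Answer: Price = 10.8915

Derivation:
d1 = (ln(S/K) + (r - q + 0.5*sigma^2) * T) / (sigma * sqrt(T)) = 0.44054688
d2 = d1 - sigma * sqrt(T) = 0.27600206
exp(-rT) = 0.99401796; exp(-qT) = 1.00000000
C = S_0 * exp(-qT) * N(d1) - K * exp(-rT) * N(d2)
N(d1) = 0.67022947; N(d2) = 0.60872676
C = 113.0400 * 1.00000000 * 0.67022947 - 107.2100 * 0.99401796 * 0.60872676 = 10.8915


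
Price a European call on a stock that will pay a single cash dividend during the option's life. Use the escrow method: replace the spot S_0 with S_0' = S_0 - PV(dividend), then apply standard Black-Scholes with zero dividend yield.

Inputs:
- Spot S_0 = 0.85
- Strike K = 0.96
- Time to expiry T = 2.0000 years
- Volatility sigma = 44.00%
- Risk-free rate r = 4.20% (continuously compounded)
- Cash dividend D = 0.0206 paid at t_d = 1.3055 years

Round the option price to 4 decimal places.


Answer: Price = 0.1842

Derivation:
PV(D) = D * exp(-r * t_d) = 0.0206 * 0.94664512 = 0.01950089
S_0' = S_0 - PV(D) = 0.8500 - 0.01950089 = 0.83049911
d1 = (ln(S_0'/K) + (r + sigma^2/2)*T) / (sigma*sqrt(T)) = 0.21324665
d2 = d1 - sigma*sqrt(T) = -0.40900732
exp(-rT) = 0.91943126
N(d1) = 0.58443271; N(d2) = 0.34126715
C = S_0' * N(d1) - K * exp(-rT) * N(d2) = 0.83049911 * 0.58443271 - 0.9600 * 0.91943126 * 0.34126715 = 0.1842


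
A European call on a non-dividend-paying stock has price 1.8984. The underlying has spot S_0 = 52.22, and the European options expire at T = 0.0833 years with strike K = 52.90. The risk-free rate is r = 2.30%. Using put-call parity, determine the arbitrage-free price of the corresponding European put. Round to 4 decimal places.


Put-call parity: C - P = S_0 * exp(-qT) - K * exp(-rT).
S_0 * exp(-qT) = 52.2200 * 1.00000000 = 52.22000000
K * exp(-rT) = 52.9000 * 0.99808593 = 52.79874592
P = C - S*exp(-qT) + K*exp(-rT)
P = 1.8984 - 52.22000000 + 52.79874592 = 2.4771

Answer: Put price = 2.4771


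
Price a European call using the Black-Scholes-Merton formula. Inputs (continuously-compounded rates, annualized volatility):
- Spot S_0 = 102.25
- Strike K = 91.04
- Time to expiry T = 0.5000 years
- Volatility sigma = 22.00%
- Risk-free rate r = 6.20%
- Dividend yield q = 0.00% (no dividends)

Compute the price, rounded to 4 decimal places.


Answer: Price = 15.3502

Derivation:
d1 = (ln(S/K) + (r - q + 0.5*sigma^2) * T) / (sigma * sqrt(T)) = 1.02351665
d2 = d1 - sigma * sqrt(T) = 0.86795316
exp(-rT) = 0.96947557; exp(-qT) = 1.00000000
C = S_0 * exp(-qT) * N(d1) - K * exp(-rT) * N(d2)
N(d1) = 0.84696818; N(d2) = 0.80729001
C = 102.2500 * 1.00000000 * 0.84696818 - 91.0400 * 0.96947557 * 0.80729001 = 15.3502


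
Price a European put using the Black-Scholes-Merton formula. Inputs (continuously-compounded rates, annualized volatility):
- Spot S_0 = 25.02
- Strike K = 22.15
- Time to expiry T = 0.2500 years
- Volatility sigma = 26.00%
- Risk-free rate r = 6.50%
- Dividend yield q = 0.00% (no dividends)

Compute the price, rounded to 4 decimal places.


Answer: Price = 0.2240

Derivation:
d1 = (ln(S/K) + (r - q + 0.5*sigma^2) * T) / (sigma * sqrt(T)) = 1.12721545
d2 = d1 - sigma * sqrt(T) = 0.99721545
exp(-rT) = 0.98388132; exp(-qT) = 1.00000000
P = K * exp(-rT) * N(-d2) - S_0 * exp(-qT) * N(-d1)
N(-d1) = 0.12982570; N(-d2) = 0.15932997
P = 22.1500 * 0.98388132 * 0.15932997 - 25.0200 * 1.00000000 * 0.12982570 = 0.2240


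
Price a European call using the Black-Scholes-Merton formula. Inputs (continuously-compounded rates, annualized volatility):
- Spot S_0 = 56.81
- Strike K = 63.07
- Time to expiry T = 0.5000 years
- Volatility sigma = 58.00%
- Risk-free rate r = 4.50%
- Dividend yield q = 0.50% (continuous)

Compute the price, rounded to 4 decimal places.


Answer: Price = 7.3145

Derivation:
d1 = (ln(S/K) + (r - q + 0.5*sigma^2) * T) / (sigma * sqrt(T)) = -0.00105543
d2 = d1 - sigma * sqrt(T) = -0.41117736
exp(-rT) = 0.97775124; exp(-qT) = 0.99750312
C = S_0 * exp(-qT) * N(d1) - K * exp(-rT) * N(d2)
N(d1) = 0.49957895; N(d2) = 0.34047124
C = 56.8100 * 0.99750312 * 0.49957895 - 63.0700 * 0.97775124 * 0.34047124 = 7.3145


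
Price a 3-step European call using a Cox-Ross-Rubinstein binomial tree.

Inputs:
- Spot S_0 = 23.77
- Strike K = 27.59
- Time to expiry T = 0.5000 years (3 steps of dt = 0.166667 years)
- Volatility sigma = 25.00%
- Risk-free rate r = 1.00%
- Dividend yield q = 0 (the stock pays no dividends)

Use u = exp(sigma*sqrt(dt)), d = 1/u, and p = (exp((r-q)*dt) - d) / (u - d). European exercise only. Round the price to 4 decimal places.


Answer: Price = V(0,0) = 0.5253

Derivation:
dt = T/N = 0.166667
u = exp(sigma*sqrt(dt)) = 1.107452; d = 1/u = 0.902974
p = (exp((r-q)*dt) - d) / (u - d) = 0.482664
Discount per step: exp(-r*dt) = 0.998335
Stock lattice S(k, i) with i counting down-moves:
  k=0: S(0,0) = 23.7700
  k=1: S(1,0) = 26.3241; S(1,1) = 21.4637
  k=2: S(2,0) = 29.1527; S(2,1) = 23.7700; S(2,2) = 19.3811
  k=3: S(3,0) = 32.2853; S(3,1) = 26.3241; S(3,2) = 21.4637; S(3,3) = 17.5007
Terminal payoffs V(N, i) = max(S_T - K, 0):
  V(3,0) = 4.695251; V(3,1) = 0.000000; V(3,2) = 0.000000; V(3,3) = 0.000000
Backward induction: V(k, i) = exp(-r*dt) * [p * V(k+1, i) + (1-p) * V(k+1, i+1)].
  V(2,0) = exp(-r*dt) * [p*4.695251 + (1-p)*0.000000] = 2.262456
  V(2,1) = exp(-r*dt) * [p*0.000000 + (1-p)*0.000000] = 0.000000
  V(2,2) = exp(-r*dt) * [p*0.000000 + (1-p)*0.000000] = 0.000000
  V(1,0) = exp(-r*dt) * [p*2.262456 + (1-p)*0.000000] = 1.090188
  V(1,1) = exp(-r*dt) * [p*0.000000 + (1-p)*0.000000] = 0.000000
  V(0,0) = exp(-r*dt) * [p*1.090188 + (1-p)*0.000000] = 0.525318


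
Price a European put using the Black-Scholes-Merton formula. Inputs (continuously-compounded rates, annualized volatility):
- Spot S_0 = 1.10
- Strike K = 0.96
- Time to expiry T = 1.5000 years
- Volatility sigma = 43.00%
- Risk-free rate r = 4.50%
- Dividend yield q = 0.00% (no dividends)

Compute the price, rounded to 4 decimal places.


Answer: Price = 0.1210

Derivation:
d1 = (ln(S/K) + (r - q + 0.5*sigma^2) * T) / (sigma * sqrt(T)) = 0.64998288
d2 = d1 - sigma * sqrt(T) = 0.12334258
exp(-rT) = 0.93472772; exp(-qT) = 1.00000000
P = K * exp(-rT) * N(-d2) - S_0 * exp(-qT) * N(-d1)
N(-d1) = 0.25785164; N(-d2) = 0.45091791
P = 0.9600 * 0.93472772 * 0.45091791 - 1.1000 * 1.00000000 * 0.25785164 = 0.1210


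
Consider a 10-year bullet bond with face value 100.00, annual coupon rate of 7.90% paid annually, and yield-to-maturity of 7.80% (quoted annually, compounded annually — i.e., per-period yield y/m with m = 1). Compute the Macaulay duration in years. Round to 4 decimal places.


Coupon per period c = face * coupon_rate / m = 7.900000
Periods per year m = 1; per-period yield y/m = 0.078000
Number of cashflows N = 10
Cashflows (t years, CF_t, discount factor 1/(1+y/m)^(m*t), PV):
  t = 1.0000: CF_t = 7.900000, DF = 0.927644, PV = 7.328386
  t = 2.0000: CF_t = 7.900000, DF = 0.860523, PV = 6.798132
  t = 3.0000: CF_t = 7.900000, DF = 0.798259, PV = 6.306245
  t = 4.0000: CF_t = 7.900000, DF = 0.740500, PV = 5.849949
  t = 5.0000: CF_t = 7.900000, DF = 0.686920, PV = 5.426668
  t = 6.0000: CF_t = 7.900000, DF = 0.637217, PV = 5.034015
  t = 7.0000: CF_t = 7.900000, DF = 0.591111, PV = 4.669773
  t = 8.0000: CF_t = 7.900000, DF = 0.548340, PV = 4.331886
  t = 9.0000: CF_t = 7.900000, DF = 0.508664, PV = 4.018447
  t = 10.0000: CF_t = 107.900000, DF = 0.471859, PV = 50.913604
Price P = sum_t PV_t = 100.677104
Macaulay numerator sum_t t * PV_t:
  t * PV_t at t = 1.0000: 7.328386
  t * PV_t at t = 2.0000: 13.596263
  t * PV_t at t = 3.0000: 18.918734
  t * PV_t at t = 4.0000: 23.399794
  t * PV_t at t = 5.0000: 27.133342
  t * PV_t at t = 6.0000: 30.204091
  t * PV_t at t = 7.0000: 32.688411
  t * PV_t at t = 8.0000: 34.655087
  t * PV_t at t = 9.0000: 36.166023
  t * PV_t at t = 10.0000: 509.136035
Macaulay duration D = (sum_t t * PV_t) / P = 733.226166 / 100.677104 = 7.282949

Answer: Macaulay duration = 7.2829 years


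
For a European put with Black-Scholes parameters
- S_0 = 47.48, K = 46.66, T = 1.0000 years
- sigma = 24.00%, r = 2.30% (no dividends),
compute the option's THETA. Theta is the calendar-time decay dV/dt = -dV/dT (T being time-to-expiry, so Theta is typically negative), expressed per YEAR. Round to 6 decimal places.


Answer: Theta = -1.676273

Derivation:
d1 = 0.2884220965; d2 = 0.0484220965
phi(d1) = 0.3826891699; exp(-qT) = 1.0000000000; exp(-rT) = 0.9772624838
Theta = -S*exp(-qT)*phi(d1)*sigma/(2*sqrt(T)) + r*K*exp(-rT)*N(-d2) - q*S*exp(-qT)*N(-d1)
N(-d1) = 0.3865118278; N(-d2) = 0.4806899248; sqrt(T) = 1.0000000000
Term 1 = -47.4800 * 1.0000000000 * 0.3826891699 * 0.2400 / (2 * 1.0000000000) = -2.1804098144
Term 2 = 0.0230 * 46.6600 * 0.9772624838 * 0.4806899248 = 0.5041372835
Term 3 = 0 (no dividend yield, q = 0)
Theta = -2.1804098144 + (0.5041372835) + (0.0000000000) = -1.676273


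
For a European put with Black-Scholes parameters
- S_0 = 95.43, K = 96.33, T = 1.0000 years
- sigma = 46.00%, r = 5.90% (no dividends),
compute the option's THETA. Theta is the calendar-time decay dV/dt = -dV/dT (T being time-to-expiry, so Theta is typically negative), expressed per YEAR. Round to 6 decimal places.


d1 = 0.3378547775; d2 = -0.1221452225
phi(d1) = 0.3768110320; exp(-qT) = 1.0000000000; exp(-rT) = 0.9427067692
Theta = -S*exp(-qT)*phi(d1)*sigma/(2*sqrt(T)) + r*K*exp(-rT)*N(-d2) - q*S*exp(-qT)*N(-d1)
N(-d1) = 0.3677363140; N(-d2) = 0.5486079962; sqrt(T) = 1.0000000000
Term 1 = -95.4300 * 1.0000000000 * 0.3768110320 * 0.4600 / (2 * 1.0000000000) = -8.2705876603
Term 2 = 0.0590 * 96.3300 * 0.9427067692 * 0.5486079962 = 2.9393569614
Term 3 = 0 (no dividend yield, q = 0)
Theta = -8.2705876603 + (2.9393569614) + (0.0000000000) = -5.331231

Answer: Theta = -5.331231


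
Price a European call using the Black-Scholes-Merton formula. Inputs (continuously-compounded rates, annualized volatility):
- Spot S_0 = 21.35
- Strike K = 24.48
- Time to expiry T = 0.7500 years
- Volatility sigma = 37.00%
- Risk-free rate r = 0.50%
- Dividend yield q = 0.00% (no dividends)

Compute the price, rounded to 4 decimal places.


Answer: Price = 1.6366

Derivation:
d1 = (ln(S/K) + (r - q + 0.5*sigma^2) * T) / (sigma * sqrt(T)) = -0.25502410
d2 = d1 - sigma * sqrt(T) = -0.57545350
exp(-rT) = 0.99625702; exp(-qT) = 1.00000000
C = S_0 * exp(-qT) * N(d1) - K * exp(-rT) * N(d2)
N(d1) = 0.39935224; N(d2) = 0.28249232
C = 21.3500 * 1.00000000 * 0.39935224 - 24.4800 * 0.99625702 * 0.28249232 = 1.6366


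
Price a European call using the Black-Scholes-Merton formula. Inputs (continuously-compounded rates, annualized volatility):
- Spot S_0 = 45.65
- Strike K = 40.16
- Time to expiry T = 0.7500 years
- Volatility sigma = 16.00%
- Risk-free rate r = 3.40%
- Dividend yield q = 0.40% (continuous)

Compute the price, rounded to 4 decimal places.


d1 = (ln(S/K) + (r - q + 0.5*sigma^2) * T) / (sigma * sqrt(T)) = 1.15637580
d2 = d1 - sigma * sqrt(T) = 1.01781174
exp(-rT) = 0.97482238; exp(-qT) = 0.99700450
C = S_0 * exp(-qT) * N(d1) - K * exp(-rT) * N(d2)
N(d1) = 0.87623626; N(d2) = 0.84561628
C = 45.6500 * 0.99700450 * 0.87623626 - 40.1600 * 0.97482238 * 0.84561628 = 6.7754

Answer: Price = 6.7754


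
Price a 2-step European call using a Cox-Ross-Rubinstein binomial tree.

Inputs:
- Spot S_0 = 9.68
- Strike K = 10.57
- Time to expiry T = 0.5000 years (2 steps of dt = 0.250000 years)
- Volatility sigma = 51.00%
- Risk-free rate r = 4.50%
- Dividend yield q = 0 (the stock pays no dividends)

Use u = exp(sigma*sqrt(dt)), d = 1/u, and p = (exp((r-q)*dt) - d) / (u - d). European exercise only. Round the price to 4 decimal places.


dt = T/N = 0.250000
u = exp(sigma*sqrt(dt)) = 1.290462; d = 1/u = 0.774916
p = (exp((r-q)*dt) - d) / (u - d) = 0.458538
Discount per step: exp(-r*dt) = 0.988813
Stock lattice S(k, i) with i counting down-moves:
  k=0: S(0,0) = 9.6800
  k=1: S(1,0) = 12.4917; S(1,1) = 7.5012
  k=2: S(2,0) = 16.1200; S(2,1) = 9.6800; S(2,2) = 5.8128
Terminal payoffs V(N, i) = max(S_T - K, 0):
  V(2,0) = 5.550019; V(2,1) = 0.000000; V(2,2) = 0.000000
Backward induction: V(k, i) = exp(-r*dt) * [p * V(k+1, i) + (1-p) * V(k+1, i+1)].
  V(1,0) = exp(-r*dt) * [p*5.550019 + (1-p)*0.000000] = 2.516425
  V(1,1) = exp(-r*dt) * [p*0.000000 + (1-p)*0.000000] = 0.000000
  V(0,0) = exp(-r*dt) * [p*2.516425 + (1-p)*0.000000] = 1.140968

Answer: Price = V(0,0) = 1.1410


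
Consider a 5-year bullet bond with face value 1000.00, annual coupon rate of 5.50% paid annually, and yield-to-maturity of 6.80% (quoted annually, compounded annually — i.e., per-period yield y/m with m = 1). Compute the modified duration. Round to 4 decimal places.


Coupon per period c = face * coupon_rate / m = 55.000000
Periods per year m = 1; per-period yield y/m = 0.068000
Number of cashflows N = 5
Cashflows (t years, CF_t, discount factor 1/(1+y/m)^(m*t), PV):
  t = 1.0000: CF_t = 55.000000, DF = 0.936330, PV = 51.498127
  t = 2.0000: CF_t = 55.000000, DF = 0.876713, PV = 48.219220
  t = 3.0000: CF_t = 55.000000, DF = 0.820892, PV = 45.149083
  t = 4.0000: CF_t = 55.000000, DF = 0.768626, PV = 42.274422
  t = 5.0000: CF_t = 1055.000000, DF = 0.719687, PV = 759.269922
Price P = sum_t PV_t = 946.410775
First compute Macaulay numerator sum_t t * PV_t:
  t * PV_t at t = 1.0000: 51.498127
  t * PV_t at t = 2.0000: 96.438441
  t * PV_t at t = 3.0000: 135.447248
  t * PV_t at t = 4.0000: 169.097688
  t * PV_t at t = 5.0000: 3796.349612
Macaulay duration D = 4248.831117 / 946.410775 = 4.489415
Modified duration = D / (1 + y/m) = 4.489415 / (1 + 0.068000) = 4.203572

Answer: Modified duration = 4.2036


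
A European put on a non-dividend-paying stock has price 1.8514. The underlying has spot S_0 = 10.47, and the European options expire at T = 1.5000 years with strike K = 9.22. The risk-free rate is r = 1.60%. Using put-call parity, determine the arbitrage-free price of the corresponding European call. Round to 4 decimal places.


Answer: Call price = 3.3200

Derivation:
Put-call parity: C - P = S_0 * exp(-qT) - K * exp(-rT).
S_0 * exp(-qT) = 10.4700 * 1.00000000 = 10.47000000
K * exp(-rT) = 9.2200 * 0.97628571 = 9.00135424
C = P + S*exp(-qT) - K*exp(-rT)
C = 1.8514 + 10.47000000 - 9.00135424 = 3.3200


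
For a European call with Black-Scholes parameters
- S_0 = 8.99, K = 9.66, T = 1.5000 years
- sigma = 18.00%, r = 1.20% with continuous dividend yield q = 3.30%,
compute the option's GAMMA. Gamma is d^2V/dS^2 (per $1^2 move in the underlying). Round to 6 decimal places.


d1 = -0.3587177923; d2 = -0.5791718691
phi(d1) = 0.3740829329; exp(-qT) = 0.9517051581; exp(-rT) = 0.9821610324
Gamma = exp(-qT) * phi(d1) / (S * sigma * sqrt(T)) = 0.9517051581 * 0.3740829329 / (8.9900 * 0.1800 * 1.2247448714) = 0.179636

Answer: Gamma = 0.179636


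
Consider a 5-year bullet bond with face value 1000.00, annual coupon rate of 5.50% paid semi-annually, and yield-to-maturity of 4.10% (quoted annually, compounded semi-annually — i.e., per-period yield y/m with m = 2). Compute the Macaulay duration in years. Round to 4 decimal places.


Answer: Macaulay duration = 4.4590 years

Derivation:
Coupon per period c = face * coupon_rate / m = 27.500000
Periods per year m = 2; per-period yield y/m = 0.020500
Number of cashflows N = 10
Cashflows (t years, CF_t, discount factor 1/(1+y/m)^(m*t), PV):
  t = 0.5000: CF_t = 27.500000, DF = 0.979912, PV = 26.947575
  t = 1.0000: CF_t = 27.500000, DF = 0.960227, PV = 26.406247
  t = 1.5000: CF_t = 27.500000, DF = 0.940938, PV = 25.875793
  t = 2.0000: CF_t = 27.500000, DF = 0.922036, PV = 25.355995
  t = 2.5000: CF_t = 27.500000, DF = 0.903514, PV = 24.846639
  t = 3.0000: CF_t = 27.500000, DF = 0.885364, PV = 24.347515
  t = 3.5000: CF_t = 27.500000, DF = 0.867579, PV = 23.858417
  t = 4.0000: CF_t = 27.500000, DF = 0.850151, PV = 23.379145
  t = 4.5000: CF_t = 27.500000, DF = 0.833073, PV = 22.909500
  t = 5.0000: CF_t = 1027.500000, DF = 0.816338, PV = 838.787095
Price P = sum_t PV_t = 1062.713920
Macaulay numerator sum_t t * PV_t:
  t * PV_t at t = 0.5000: 13.473787
  t * PV_t at t = 1.0000: 26.406247
  t * PV_t at t = 1.5000: 38.813689
  t * PV_t at t = 2.0000: 50.711990
  t * PV_t at t = 2.5000: 62.116597
  t * PV_t at t = 3.0000: 73.042545
  t * PV_t at t = 3.5000: 83.504461
  t * PV_t at t = 4.0000: 93.516579
  t * PV_t at t = 4.5000: 103.092750
  t * PV_t at t = 5.0000: 4193.935474
Macaulay duration D = (sum_t t * PV_t) / P = 4738.614120 / 1062.713920 = 4.458974


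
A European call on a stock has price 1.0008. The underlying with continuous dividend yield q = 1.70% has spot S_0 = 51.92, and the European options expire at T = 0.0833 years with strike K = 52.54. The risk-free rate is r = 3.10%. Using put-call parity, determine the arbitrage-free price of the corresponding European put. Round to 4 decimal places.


Put-call parity: C - P = S_0 * exp(-qT) - K * exp(-rT).
S_0 * exp(-qT) = 51.9200 * 0.99858490 = 51.84652812
K * exp(-rT) = 52.5400 * 0.99742103 = 52.40450098
P = C - S*exp(-qT) + K*exp(-rT)
P = 1.0008 - 51.84652812 + 52.40450098 = 1.5588

Answer: Put price = 1.5588


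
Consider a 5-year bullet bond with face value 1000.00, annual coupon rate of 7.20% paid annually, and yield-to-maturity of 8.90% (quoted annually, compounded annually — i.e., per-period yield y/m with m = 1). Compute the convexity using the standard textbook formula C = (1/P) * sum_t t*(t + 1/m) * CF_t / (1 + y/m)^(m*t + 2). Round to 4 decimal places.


Answer: Convexity = 20.9404

Derivation:
Coupon per period c = face * coupon_rate / m = 72.000000
Periods per year m = 1; per-period yield y/m = 0.089000
Number of cashflows N = 5
Cashflows (t years, CF_t, discount factor 1/(1+y/m)^(m*t), PV):
  t = 1.0000: CF_t = 72.000000, DF = 0.918274, PV = 66.115702
  t = 2.0000: CF_t = 72.000000, DF = 0.843226, PV = 60.712307
  t = 3.0000: CF_t = 72.000000, DF = 0.774313, PV = 55.750512
  t = 4.0000: CF_t = 72.000000, DF = 0.711031, PV = 51.194226
  t = 5.0000: CF_t = 1072.000000, DF = 0.652921, PV = 699.931254
Price P = sum_t PV_t = 933.704001
Convexity numerator sum_t t*(t + 1/m) * CF_t / (1+y/m)^(m*t + 2):
  t = 1.0000: term = 111.501023
  t = 2.0000: term = 307.165353
  t = 3.0000: term = 564.123697
  t = 4.0000: term = 863.366540
  t = 5.0000: term = 17706.017201
Convexity = (1/P) * sum = 19552.173815 / 933.704001 = 20.940441


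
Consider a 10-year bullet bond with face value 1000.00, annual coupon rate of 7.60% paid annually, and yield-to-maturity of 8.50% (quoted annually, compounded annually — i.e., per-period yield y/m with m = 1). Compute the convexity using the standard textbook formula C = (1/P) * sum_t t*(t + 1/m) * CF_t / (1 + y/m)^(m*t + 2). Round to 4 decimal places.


Answer: Convexity = 60.2107

Derivation:
Coupon per period c = face * coupon_rate / m = 76.000000
Periods per year m = 1; per-period yield y/m = 0.085000
Number of cashflows N = 10
Cashflows (t years, CF_t, discount factor 1/(1+y/m)^(m*t), PV):
  t = 1.0000: CF_t = 76.000000, DF = 0.921659, PV = 70.046083
  t = 2.0000: CF_t = 76.000000, DF = 0.849455, PV = 64.558602
  t = 3.0000: CF_t = 76.000000, DF = 0.782908, PV = 59.501015
  t = 4.0000: CF_t = 76.000000, DF = 0.721574, PV = 54.839646
  t = 5.0000: CF_t = 76.000000, DF = 0.665045, PV = 50.543452
  t = 6.0000: CF_t = 76.000000, DF = 0.612945, PV = 46.583827
  t = 7.0000: CF_t = 76.000000, DF = 0.564926, PV = 42.934403
  t = 8.0000: CF_t = 76.000000, DF = 0.520669, PV = 39.570878
  t = 9.0000: CF_t = 76.000000, DF = 0.479880, PV = 36.470855
  t = 10.0000: CF_t = 1076.000000, DF = 0.442285, PV = 475.899107
Price P = sum_t PV_t = 940.947867
Convexity numerator sum_t t*(t + 1/m) * CF_t / (1+y/m)^(m*t + 2):
  t = 1.0000: term = 119.002031
  t = 2.0000: term = 329.037874
  t = 3.0000: term = 606.521426
  t = 4.0000: term = 931.676538
  t = 5.0000: term = 1288.032080
  t = 6.0000: term = 1661.976877
  t = 7.0000: term = 2042.367898
  t = 8.0000: term = 2420.185791
  t = 9.0000: term = 2788.232478
  t = 10.0000: term = 44468.051327
Convexity = (1/P) * sum = 56655.084320 / 940.947867 = 60.210652


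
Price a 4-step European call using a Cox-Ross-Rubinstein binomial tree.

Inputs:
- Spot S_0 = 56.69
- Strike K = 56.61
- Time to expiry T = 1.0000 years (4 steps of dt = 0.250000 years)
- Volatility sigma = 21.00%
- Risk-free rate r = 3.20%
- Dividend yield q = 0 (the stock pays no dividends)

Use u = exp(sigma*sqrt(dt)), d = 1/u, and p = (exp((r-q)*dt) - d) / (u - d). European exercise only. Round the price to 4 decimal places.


Answer: Price = V(0,0) = 5.3840

Derivation:
dt = T/N = 0.250000
u = exp(sigma*sqrt(dt)) = 1.110711; d = 1/u = 0.900325
p = (exp((r-q)*dt) - d) / (u - d) = 0.511952
Discount per step: exp(-r*dt) = 0.992032
Stock lattice S(k, i) with i counting down-moves:
  k=0: S(0,0) = 56.6900
  k=1: S(1,0) = 62.9662; S(1,1) = 51.0394
  k=2: S(2,0) = 69.9372; S(2,1) = 56.6900; S(2,2) = 45.9520
  k=3: S(3,0) = 77.6800; S(3,1) = 62.9662; S(3,2) = 51.0394; S(3,3) = 41.3717
  k=4: S(4,0) = 86.2800; S(4,1) = 69.9372; S(4,2) = 56.6900; S(4,3) = 45.9520; S(4,4) = 37.2480
Terminal payoffs V(N, i) = max(S_T - K, 0):
  V(4,0) = 29.670001; V(4,1) = 13.327209; V(4,2) = 0.080000; V(4,3) = 0.000000; V(4,4) = 0.000000
Backward induction: V(k, i) = exp(-r*dt) * [p * V(k+1, i) + (1-p) * V(k+1, i+1)].
  V(3,0) = exp(-r*dt) * [p*29.670001 + (1-p)*13.327209] = 21.521074
  V(3,1) = exp(-r*dt) * [p*13.327209 + (1-p)*0.080000] = 6.807258
  V(3,2) = exp(-r*dt) * [p*0.080000 + (1-p)*0.000000] = 0.040630
  V(3,3) = exp(-r*dt) * [p*0.000000 + (1-p)*0.000000] = 0.000000
  V(2,0) = exp(-r*dt) * [p*21.521074 + (1-p)*6.807258] = 14.225762
  V(2,1) = exp(-r*dt) * [p*6.807258 + (1-p)*0.040630] = 3.476891
  V(2,2) = exp(-r*dt) * [p*0.040630 + (1-p)*0.000000] = 0.020635
  V(1,0) = exp(-r*dt) * [p*14.225762 + (1-p)*3.476891] = 8.908244
  V(1,1) = exp(-r*dt) * [p*3.476891 + (1-p)*0.020635] = 1.775809
  V(0,0) = exp(-r*dt) * [p*8.908244 + (1-p)*1.775809] = 5.384028


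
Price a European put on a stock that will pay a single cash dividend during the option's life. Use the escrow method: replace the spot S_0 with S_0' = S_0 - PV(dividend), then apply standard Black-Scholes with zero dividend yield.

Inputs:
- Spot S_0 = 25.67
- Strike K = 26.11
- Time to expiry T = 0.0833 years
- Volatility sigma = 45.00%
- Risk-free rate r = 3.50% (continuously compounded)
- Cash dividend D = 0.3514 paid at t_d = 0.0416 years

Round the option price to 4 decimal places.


Answer: Price = 1.7173

Derivation:
PV(D) = D * exp(-r * t_d) = 0.3514 * 0.99854506 = 0.35088873
S_0' = S_0 - PV(D) = 25.6700 - 0.35088873 = 25.31911127
d1 = (ln(S_0'/K) + (r + sigma^2/2)*T) / (sigma*sqrt(T)) = -0.14944245
d2 = d1 - sigma*sqrt(T) = -0.27932028
exp(-rT) = 0.99708875
N(-d1) = 0.55939774; N(-d2) = 0.61000048
P = K * exp(-rT) * N(-d2) - S_0' * N(-d1) = 26.1100 * 0.99708875 * 0.61000048 - 25.31911127 * 0.55939774 = 1.7173


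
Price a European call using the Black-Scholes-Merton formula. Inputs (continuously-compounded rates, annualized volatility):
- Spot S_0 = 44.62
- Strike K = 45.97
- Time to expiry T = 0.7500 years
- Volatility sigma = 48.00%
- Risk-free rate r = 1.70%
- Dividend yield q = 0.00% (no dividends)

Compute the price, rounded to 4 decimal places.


d1 = (ln(S/K) + (r - q + 0.5*sigma^2) * T) / (sigma * sqrt(T)) = 0.16681376
d2 = d1 - sigma * sqrt(T) = -0.24887843
exp(-rT) = 0.98733094; exp(-qT) = 1.00000000
C = S_0 * exp(-qT) * N(d1) - K * exp(-rT) * N(d2)
N(d1) = 0.56624171; N(d2) = 0.40172741
C = 44.6200 * 1.00000000 * 0.56624171 - 45.9700 * 0.98733094 * 0.40172741 = 7.0323

Answer: Price = 7.0323


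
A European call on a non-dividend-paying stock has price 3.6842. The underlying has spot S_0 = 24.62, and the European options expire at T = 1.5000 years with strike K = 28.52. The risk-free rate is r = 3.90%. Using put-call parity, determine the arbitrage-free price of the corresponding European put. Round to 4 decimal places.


Put-call parity: C - P = S_0 * exp(-qT) - K * exp(-rT).
S_0 * exp(-qT) = 24.6200 * 1.00000000 = 24.62000000
K * exp(-rT) = 28.5200 * 0.94317824 = 26.89944342
P = C - S*exp(-qT) + K*exp(-rT)
P = 3.6842 - 24.62000000 + 26.89944342 = 5.9636

Answer: Put price = 5.9636


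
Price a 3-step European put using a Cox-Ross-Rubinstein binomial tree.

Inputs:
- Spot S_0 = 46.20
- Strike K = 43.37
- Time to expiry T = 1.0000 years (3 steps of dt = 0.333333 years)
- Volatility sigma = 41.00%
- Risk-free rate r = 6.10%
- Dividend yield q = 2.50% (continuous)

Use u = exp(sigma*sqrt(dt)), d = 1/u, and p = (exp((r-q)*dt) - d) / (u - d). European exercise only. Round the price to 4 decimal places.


Answer: Price = V(0,0) = 5.5432

Derivation:
dt = T/N = 0.333333
u = exp(sigma*sqrt(dt)) = 1.267078; d = 1/u = 0.789217
p = (exp((r-q)*dt) - d) / (u - d) = 0.466360
Discount per step: exp(-r*dt) = 0.979872
Stock lattice S(k, i) with i counting down-moves:
  k=0: S(0,0) = 46.2000
  k=1: S(1,0) = 58.5390; S(1,1) = 36.4618
  k=2: S(2,0) = 74.1735; S(2,1) = 46.2000; S(2,2) = 28.7763
  k=3: S(3,0) = 93.9836; S(3,1) = 58.5390; S(3,2) = 36.4618; S(3,3) = 22.7108
Terminal payoffs V(N, i) = max(K - S_T, 0):
  V(3,0) = 0.000000; V(3,1) = 0.000000; V(3,2) = 6.908162; V(3,3) = 20.659237
Backward induction: V(k, i) = exp(-r*dt) * [p * V(k+1, i) + (1-p) * V(k+1, i+1)].
  V(2,0) = exp(-r*dt) * [p*0.000000 + (1-p)*0.000000] = 0.000000
  V(2,1) = exp(-r*dt) * [p*0.000000 + (1-p)*6.908162] = 3.612273
  V(2,2) = exp(-r*dt) * [p*6.908162 + (1-p)*20.659237] = 13.959542
  V(1,0) = exp(-r*dt) * [p*0.000000 + (1-p)*3.612273] = 1.888855
  V(1,1) = exp(-r*dt) * [p*3.612273 + (1-p)*13.959542] = 8.950145
  V(0,0) = exp(-r*dt) * [p*1.888855 + (1-p)*8.950145] = 5.543180


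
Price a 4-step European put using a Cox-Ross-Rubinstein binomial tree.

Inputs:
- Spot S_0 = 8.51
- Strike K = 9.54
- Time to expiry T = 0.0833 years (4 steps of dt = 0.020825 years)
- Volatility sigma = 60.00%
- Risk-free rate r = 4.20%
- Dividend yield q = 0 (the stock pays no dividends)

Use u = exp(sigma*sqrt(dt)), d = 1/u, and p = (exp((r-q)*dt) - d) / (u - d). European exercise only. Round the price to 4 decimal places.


dt = T/N = 0.020825
u = exp(sigma*sqrt(dt)) = 1.090444; d = 1/u = 0.917057
p = (exp((r-q)*dt) - d) / (u - d) = 0.483414
Discount per step: exp(-r*dt) = 0.999126
Stock lattice S(k, i) with i counting down-moves:
  k=0: S(0,0) = 8.5100
  k=1: S(1,0) = 9.2797; S(1,1) = 7.8042
  k=2: S(2,0) = 10.1190; S(2,1) = 8.5100; S(2,2) = 7.1569
  k=3: S(3,0) = 11.0342; S(3,1) = 9.2797; S(3,2) = 7.8042; S(3,3) = 6.5633
  k=4: S(4,0) = 12.0322; S(4,1) = 10.1190; S(4,2) = 8.5100; S(4,3) = 7.1569; S(4,4) = 6.0189
Terminal payoffs V(N, i) = max(K - S_T, 0):
  V(4,0) = 0.000000; V(4,1) = 0.000000; V(4,2) = 1.030000; V(4,3) = 2.383139; V(4,4) = 3.521121
Backward induction: V(k, i) = exp(-r*dt) * [p * V(k+1, i) + (1-p) * V(k+1, i+1)].
  V(3,0) = exp(-r*dt) * [p*0.000000 + (1-p)*0.000000] = 0.000000
  V(3,1) = exp(-r*dt) * [p*0.000000 + (1-p)*1.030000] = 0.531618
  V(3,2) = exp(-r*dt) * [p*1.030000 + (1-p)*2.383139] = 1.727501
  V(3,3) = exp(-r*dt) * [p*2.383139 + (1-p)*3.521121] = 2.968407
  V(2,0) = exp(-r*dt) * [p*0.000000 + (1-p)*0.531618] = 0.274387
  V(2,1) = exp(-r*dt) * [p*0.531618 + (1-p)*1.727501] = 1.148390
  V(2,2) = exp(-r*dt) * [p*1.727501 + (1-p)*2.968407] = 2.366465
  V(1,0) = exp(-r*dt) * [p*0.274387 + (1-p)*1.148390] = 0.725250
  V(1,1) = exp(-r*dt) * [p*1.148390 + (1-p)*2.366465] = 1.776076
  V(0,0) = exp(-r*dt) * [p*0.725250 + (1-p)*1.776076] = 1.266984

Answer: Price = V(0,0) = 1.2670
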